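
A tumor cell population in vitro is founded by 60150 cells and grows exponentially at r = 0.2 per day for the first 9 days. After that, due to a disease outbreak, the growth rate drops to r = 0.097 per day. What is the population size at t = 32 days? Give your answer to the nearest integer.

3387480 cells

Phase 1: N(9) = 60150·e^(0.2×9) = 60150·e^1.8 = 363886.
Phase 2 runs for 32 − 9 = 23 days at r = 0.097.
N(32) = 363886·e^(0.097×23) = 363886·e^2.231 = 3.38748×10^6.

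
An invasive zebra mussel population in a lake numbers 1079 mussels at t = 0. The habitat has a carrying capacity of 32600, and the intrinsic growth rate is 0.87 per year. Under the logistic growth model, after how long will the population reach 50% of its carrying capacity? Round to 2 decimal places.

A = (K − N₀)/N₀ = (32600 − 1079)/1079 = 29.213.
Solve 32600/(1 + 29.213·e^(−0.87t)) = 16300: 1 + 29.213·e^(−0.87t) = 2, so e^(−0.87t) = 0.0342311.
−0.87·t = ln(0.0342311) = -3.3746, so t = 3.3746/0.87 = 3.8789.

3.88 years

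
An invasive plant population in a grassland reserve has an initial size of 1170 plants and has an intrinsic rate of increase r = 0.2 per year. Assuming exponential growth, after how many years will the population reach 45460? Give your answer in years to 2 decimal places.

18.30 years

Set N₀·e^(rt) = 45460: e^(0.2·t) = 45460/1170 = 38.855.
0.2·t = ln(38.855) = 3.6598, so t = 3.6598/0.2 = 18.299.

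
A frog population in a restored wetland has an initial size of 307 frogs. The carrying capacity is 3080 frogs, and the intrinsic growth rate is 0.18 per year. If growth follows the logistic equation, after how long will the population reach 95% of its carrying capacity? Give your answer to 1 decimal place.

28.6 years

A = (K − N₀)/N₀ = (3080 − 307)/307 = 9.0326.
Solve 3080/(1 + 9.0326·e^(−0.18t)) = 2926: 1 + 9.0326·e^(−0.18t) = 1.0526, so e^(−0.18t) = 0.00582686.
−0.18·t = ln(0.00582686) = -5.1453, so t = 5.1453/0.18 = 28.585.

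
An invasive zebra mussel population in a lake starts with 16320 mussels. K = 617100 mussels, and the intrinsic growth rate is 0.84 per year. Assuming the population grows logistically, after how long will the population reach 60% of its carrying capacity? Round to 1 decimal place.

4.8 years

A = (K − N₀)/N₀ = (617100 − 16320)/16320 = 36.812.
Solve 617100/(1 + 36.812·e^(−0.84t)) = 370260: 1 + 36.812·e^(−0.84t) = 1.6667, so e^(−0.84t) = 0.0181098.
−0.84·t = ln(0.0181098) = -4.0113, so t = 4.0113/0.84 = 4.7754.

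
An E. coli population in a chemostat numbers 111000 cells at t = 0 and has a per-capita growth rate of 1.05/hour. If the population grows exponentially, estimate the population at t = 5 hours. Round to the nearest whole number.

21152856 cells

N(t) = N₀·e^(rt) = 111000 × e^(1.05×5) = 111000 × e^5.25.
e^5.25 ≈ 190.57, so N ≈ 111000 × 190.57 = 2.115286×10^7.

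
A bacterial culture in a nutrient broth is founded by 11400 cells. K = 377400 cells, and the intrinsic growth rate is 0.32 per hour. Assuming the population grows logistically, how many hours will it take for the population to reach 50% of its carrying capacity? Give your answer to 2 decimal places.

A = (K − N₀)/N₀ = (377400 − 11400)/11400 = 32.105.
Solve 377400/(1 + 32.105·e^(−0.32t)) = 188700: 1 + 32.105·e^(−0.32t) = 2, so e^(−0.32t) = 0.0311475.
−0.32·t = ln(0.0311475) = -3.469, so t = 3.469/0.32 = 10.841.

10.84 hours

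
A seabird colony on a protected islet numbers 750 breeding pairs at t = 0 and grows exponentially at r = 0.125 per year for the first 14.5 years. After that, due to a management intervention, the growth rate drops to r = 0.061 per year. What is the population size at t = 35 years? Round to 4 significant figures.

Phase 1: N(14.5) = 750·e^(0.125×14.5) = 750·e^1.812 = 4594.31.
Phase 2 runs for 35 − 14.5 = 20.5 years at r = 0.061.
N(35) = 4594.31·e^(0.061×20.5) = 4594.31·e^1.25 = 16043.7.

16040 breeding pairs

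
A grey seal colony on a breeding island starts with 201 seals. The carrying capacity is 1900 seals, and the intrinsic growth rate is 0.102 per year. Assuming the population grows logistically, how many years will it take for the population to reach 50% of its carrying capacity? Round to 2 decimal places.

20.93 years

A = (K − N₀)/N₀ = (1900 − 201)/201 = 8.4527.
Solve 1900/(1 + 8.4527·e^(−0.102t)) = 950: 1 + 8.4527·e^(−0.102t) = 2, so e^(−0.102t) = 0.118305.
−0.102·t = ln(0.118305) = -2.1345, so t = 2.1345/0.102 = 20.926.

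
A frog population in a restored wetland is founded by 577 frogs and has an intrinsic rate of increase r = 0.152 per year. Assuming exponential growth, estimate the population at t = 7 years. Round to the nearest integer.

N(t) = N₀·e^(rt) = 577 × e^(0.152×7) = 577 × e^1.064.
e^1.064 ≈ 2.8979, so N ≈ 577 × 2.8979 = 1672.11.

1672 frogs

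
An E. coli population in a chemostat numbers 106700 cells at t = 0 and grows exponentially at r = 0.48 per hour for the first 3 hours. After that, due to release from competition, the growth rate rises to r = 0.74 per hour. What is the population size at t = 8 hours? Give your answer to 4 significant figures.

18220000 cells

Phase 1: N(3) = 106700·e^(0.48×3) = 106700·e^1.44 = 450348.
Phase 2 runs for 8 − 3 = 5 hours at r = 0.74.
N(8) = 450348·e^(0.74×5) = 450348·e^3.7 = 1.821537×10^7.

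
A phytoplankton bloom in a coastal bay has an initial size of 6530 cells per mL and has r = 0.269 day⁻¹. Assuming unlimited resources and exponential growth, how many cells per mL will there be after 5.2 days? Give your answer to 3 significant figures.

N(t) = N₀·e^(rt) = 6530 × e^(0.269×5.2) = 6530 × e^1.399.
e^1.399 ≈ 4.0503, so N ≈ 6530 × 4.0503 = 26448.7.

26400 cells per mL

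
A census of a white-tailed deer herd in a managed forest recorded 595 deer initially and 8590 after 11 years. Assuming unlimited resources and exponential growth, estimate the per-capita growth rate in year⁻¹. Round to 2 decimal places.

From N(t) = N₀·e^(rt): e^(r·11) = 8590/595 = 14.437.
r·11 = ln(14.437) = 2.6698, so r = 2.6698/11 = 0.24271.

0.24 per year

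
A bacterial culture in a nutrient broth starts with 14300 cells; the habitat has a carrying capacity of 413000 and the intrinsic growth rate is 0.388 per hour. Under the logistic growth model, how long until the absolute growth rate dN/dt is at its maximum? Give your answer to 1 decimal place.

8.6 hours

Logistic growth is fastest at N = K/2 = 206500.
A = (K − N₀)/N₀ = 27.881. Set K/(1 + A·e^(−rt)) = K/2 → A·e^(−rt) = 1.
e^(−0.388t) = 1/27.881 = 0.0358666, so t = ln(27.881)/0.388 = 3.3279/0.388 = 8.5772.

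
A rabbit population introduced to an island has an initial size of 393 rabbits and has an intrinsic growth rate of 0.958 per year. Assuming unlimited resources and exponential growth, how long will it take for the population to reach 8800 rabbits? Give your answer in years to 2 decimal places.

3.24 years

Set N₀·e^(rt) = 8800: e^(0.958·t) = 8800/393 = 22.392.
0.958·t = ln(22.392) = 3.1087, so t = 3.1087/0.958 = 3.245.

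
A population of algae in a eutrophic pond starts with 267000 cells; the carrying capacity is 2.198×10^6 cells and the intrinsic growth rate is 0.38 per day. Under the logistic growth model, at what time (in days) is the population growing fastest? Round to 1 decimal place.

5.2 days

Logistic growth is fastest at N = K/2 = 1.099×10^6.
A = (K − N₀)/N₀ = 7.2322. Set K/(1 + A·e^(−rt)) = K/2 → A·e^(−rt) = 1.
e^(−0.38t) = 1/7.2322 = 0.13827, so t = ln(7.2322)/0.38 = 1.9785/0.38 = 5.2067.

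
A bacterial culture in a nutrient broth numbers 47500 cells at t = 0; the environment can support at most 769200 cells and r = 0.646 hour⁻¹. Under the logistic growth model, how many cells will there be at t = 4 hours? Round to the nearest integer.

A = (K − N₀)/N₀ = (769200 − 47500)/47500 = 15.194.
N(t) = K/(1 + A·e^(−rt)) = 769200/(1 + 15.194×e^(−0.646×4)).
e^(−2.584) = 0.075472; denominator = 1 + 15.194×0.075472 = 2.1467.
N = 769200/2.1467 = 358319.

358319 cells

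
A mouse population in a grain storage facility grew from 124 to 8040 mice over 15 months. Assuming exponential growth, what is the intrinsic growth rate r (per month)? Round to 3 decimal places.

0.278 per month

From N(t) = N₀·e^(rt): e^(r·15) = 8040/124 = 64.839.
r·15 = ln(64.839) = 4.1719, so r = 4.1719/15 = 0.27813.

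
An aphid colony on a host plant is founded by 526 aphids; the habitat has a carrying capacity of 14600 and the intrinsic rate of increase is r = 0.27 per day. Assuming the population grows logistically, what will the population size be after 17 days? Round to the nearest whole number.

11481 aphids

A = (K − N₀)/N₀ = (14600 − 526)/526 = 26.757.
N(t) = K/(1 + A·e^(−rt)) = 14600/(1 + 26.757×e^(−0.27×17)).
e^(−4.59) = 0.010153; denominator = 1 + 26.757×0.010153 = 1.2717.
N = 14600/1.2717 = 11481.1.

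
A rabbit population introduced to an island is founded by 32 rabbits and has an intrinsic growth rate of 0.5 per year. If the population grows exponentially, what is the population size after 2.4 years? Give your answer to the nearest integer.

106 rabbits

N(t) = N₀·e^(rt) = 32 × e^(0.5×2.4) = 32 × e^1.2.
e^1.2 ≈ 3.3201, so N ≈ 32 × 3.3201 = 106.244.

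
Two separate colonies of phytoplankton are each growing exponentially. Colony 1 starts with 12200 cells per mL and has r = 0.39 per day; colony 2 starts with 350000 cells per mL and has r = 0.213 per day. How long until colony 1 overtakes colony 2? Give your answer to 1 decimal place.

19.0 days

Set 12200·e^(0.39t) = 350000·e^(0.213t).
e^((0.39 − 0.213)t) = 350000/12200 → e^(0.177·t) = 28.689.
0.177·t = ln(28.689) = 3.3565, so t = 3.3565/0.177 = 18.963.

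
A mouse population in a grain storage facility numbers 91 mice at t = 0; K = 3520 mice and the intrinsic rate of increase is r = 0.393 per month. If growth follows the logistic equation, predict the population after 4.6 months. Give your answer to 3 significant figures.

A = (K − N₀)/N₀ = (3520 − 91)/91 = 37.681.
N(t) = K/(1 + A·e^(−rt)) = 3520/(1 + 37.681×e^(−0.393×4.6)).
e^(−1.808) = 0.16401; denominator = 1 + 37.681×0.16401 = 7.1803.
N = 3520/7.1803 = 490.231.

490 mice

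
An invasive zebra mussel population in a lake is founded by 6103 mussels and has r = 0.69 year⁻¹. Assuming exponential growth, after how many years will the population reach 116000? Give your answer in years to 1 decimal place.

Set N₀·e^(rt) = 116000: e^(0.69·t) = 116000/6103 = 19.007.
0.69·t = ln(19.007) = 2.9448, so t = 2.9448/0.69 = 4.2678.

4.3 years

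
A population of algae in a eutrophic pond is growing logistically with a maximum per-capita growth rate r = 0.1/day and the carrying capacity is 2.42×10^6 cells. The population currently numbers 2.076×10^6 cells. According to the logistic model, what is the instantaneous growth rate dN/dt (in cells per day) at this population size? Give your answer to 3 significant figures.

29500 cells per day

dN/dt = rN(1 − N/K) = 0.1 × 2.076×10^6 × (1 − 2.076×10^6/2.42×10^6).
1 − 2.076×10^6/2.42×10^6 = 0.14215; dN/dt = 0.1 × 2.076×10^6 × 0.14215 = 29510.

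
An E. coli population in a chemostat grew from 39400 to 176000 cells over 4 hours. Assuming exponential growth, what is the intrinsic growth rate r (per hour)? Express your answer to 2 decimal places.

0.37 per hour

From N(t) = N₀·e^(rt): e^(r·4) = 176000/39400 = 4.467.
r·4 = ln(4.467) = 1.4967, so r = 1.4967/4 = 0.37418.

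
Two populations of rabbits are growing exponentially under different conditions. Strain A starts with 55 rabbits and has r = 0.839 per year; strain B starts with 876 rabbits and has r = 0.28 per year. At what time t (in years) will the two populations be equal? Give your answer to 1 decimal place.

5.0 years

Set 55·e^(0.839t) = 876·e^(0.28t).
e^((0.839 − 0.28)t) = 876/55 → e^(0.559·t) = 15.927.
0.559·t = ln(15.927) = 2.768, so t = 2.768/0.559 = 4.9518.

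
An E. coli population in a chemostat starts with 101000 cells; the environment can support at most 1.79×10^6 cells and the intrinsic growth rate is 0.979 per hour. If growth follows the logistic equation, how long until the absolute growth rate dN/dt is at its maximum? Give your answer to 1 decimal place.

2.9 hours

Logistic growth is fastest at N = K/2 = 895000.
A = (K − N₀)/N₀ = 16.723. Set K/(1 + A·e^(−rt)) = K/2 → A·e^(−rt) = 1.
e^(−0.979t) = 1/16.723 = 0.0597987, so t = ln(16.723)/0.979 = 2.8168/0.979 = 2.8772.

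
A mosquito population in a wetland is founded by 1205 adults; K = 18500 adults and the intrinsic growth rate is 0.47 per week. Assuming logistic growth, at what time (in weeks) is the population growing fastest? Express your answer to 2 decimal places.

5.67 weeks

Logistic growth is fastest at N = K/2 = 9250.
A = (K − N₀)/N₀ = 14.353. Set K/(1 + A·e^(−rt)) = K/2 → A·e^(−rt) = 1.
e^(−0.47t) = 1/14.353 = 0.0696733, so t = ln(14.353)/0.47 = 2.6639/0.47 = 5.668.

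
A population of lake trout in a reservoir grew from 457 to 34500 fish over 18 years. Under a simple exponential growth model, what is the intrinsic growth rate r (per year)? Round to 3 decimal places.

0.240 per year

From N(t) = N₀·e^(rt): e^(r·18) = 34500/457 = 75.492.
r·18 = ln(75.492) = 4.324, so r = 4.324/18 = 0.24022.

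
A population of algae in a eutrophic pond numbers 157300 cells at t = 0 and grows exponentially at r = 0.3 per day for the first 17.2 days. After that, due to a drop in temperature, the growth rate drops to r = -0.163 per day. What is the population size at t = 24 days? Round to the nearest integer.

Phase 1: N(17.2) = 157300·e^(0.3×17.2) = 157300·e^5.16 = 2.739607×10^7.
Phase 2 runs for 24 − 17.2 = 6.8 days at r = -0.163.
N(24) = 2.739607×10^7·e^(-0.163×6.8) = 2.739607×10^7·e^-1.108 = 9.043077×10^6.

9043077 cells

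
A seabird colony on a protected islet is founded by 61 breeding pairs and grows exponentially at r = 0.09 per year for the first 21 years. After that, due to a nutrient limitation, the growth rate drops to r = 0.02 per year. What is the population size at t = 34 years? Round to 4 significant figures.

523.7 breeding pairs

Phase 1: N(21) = 61·e^(0.09×21) = 61·e^1.89 = 403.781.
Phase 2 runs for 34 − 21 = 13 years at r = 0.02.
N(34) = 403.781·e^(0.02×13) = 403.781·e^0.26 = 523.676.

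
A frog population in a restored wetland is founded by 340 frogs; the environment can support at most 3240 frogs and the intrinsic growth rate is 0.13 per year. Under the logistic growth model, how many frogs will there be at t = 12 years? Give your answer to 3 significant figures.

1160 frogs

A = (K − N₀)/N₀ = (3240 − 340)/340 = 8.5294.
N(t) = K/(1 + A·e^(−rt)) = 3240/(1 + 8.5294×e^(−0.13×12)).
e^(−1.56) = 0.21014; denominator = 1 + 8.5294×0.21014 = 2.7923.
N = 3240/2.7923 = 1160.32.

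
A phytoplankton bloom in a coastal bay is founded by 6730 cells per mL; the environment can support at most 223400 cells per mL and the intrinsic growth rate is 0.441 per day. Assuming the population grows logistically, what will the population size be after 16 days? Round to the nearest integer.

A = (K − N₀)/N₀ = (223400 − 6730)/6730 = 32.195.
N(t) = K/(1 + A·e^(−rt)) = 223400/(1 + 32.195×e^(−0.441×16)).
e^(−7.056) = 0.00086222; denominator = 1 + 32.195×0.00086222 = 1.0278.
N = 223400/1.0278 = 217366.

217366 cells per mL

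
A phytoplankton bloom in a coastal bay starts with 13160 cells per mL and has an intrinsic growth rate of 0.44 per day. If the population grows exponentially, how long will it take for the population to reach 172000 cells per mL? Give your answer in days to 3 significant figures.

Set N₀·e^(rt) = 172000: e^(0.44·t) = 172000/13160 = 13.07.
0.44·t = ln(13.07) = 2.5703, so t = 2.5703/0.44 = 5.8416.

5.84 days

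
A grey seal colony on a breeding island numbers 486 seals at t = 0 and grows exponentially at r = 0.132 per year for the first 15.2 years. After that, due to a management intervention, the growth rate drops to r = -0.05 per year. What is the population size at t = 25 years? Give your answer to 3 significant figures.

Phase 1: N(15.2) = 486·e^(0.132×15.2) = 486·e^2.006 = 3614.14.
Phase 2 runs for 25 − 15.2 = 9.8 years at r = -0.05.
N(25) = 3614.14·e^(-0.05×9.8) = 3614.14·e^-0.49 = 2214.12.

2210 seals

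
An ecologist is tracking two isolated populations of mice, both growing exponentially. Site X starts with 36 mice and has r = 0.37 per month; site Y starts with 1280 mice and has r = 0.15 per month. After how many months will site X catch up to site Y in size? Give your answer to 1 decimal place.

16.2 months

Set 36·e^(0.37t) = 1280·e^(0.15t).
e^((0.37 − 0.15)t) = 1280/36 → e^(0.22·t) = 35.556.
0.22·t = ln(35.556) = 3.5711, so t = 3.5711/0.22 = 16.232.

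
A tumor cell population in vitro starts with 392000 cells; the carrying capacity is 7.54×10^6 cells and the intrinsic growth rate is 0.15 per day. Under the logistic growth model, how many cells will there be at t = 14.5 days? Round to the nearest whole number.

A = (K − N₀)/N₀ = (7.54×10^6 − 392000)/392000 = 18.235.
N(t) = K/(1 + A·e^(−rt)) = 7.54×10^6/(1 + 18.235×e^(−0.15×14.5)).
e^(−2.175) = 0.11361; denominator = 1 + 18.235×0.11361 = 3.0716.
N = 7.54×10^6/3.0716 = 2.454739×10^6.

2454739 cells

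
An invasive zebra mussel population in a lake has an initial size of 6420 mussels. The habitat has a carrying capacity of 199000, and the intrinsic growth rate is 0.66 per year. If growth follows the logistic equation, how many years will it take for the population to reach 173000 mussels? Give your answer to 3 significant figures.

8.02 years

A = (K − N₀)/N₀ = (199000 − 6420)/6420 = 29.997.
Solve 199000/(1 + 29.997·e^(−0.66t)) = 173000: 1 + 29.997·e^(−0.66t) = 1.1503, so e^(−0.66t) = 0.00501015.
−0.66·t = ln(0.00501015) = -5.2963, so t = 5.2963/0.66 = 8.0247.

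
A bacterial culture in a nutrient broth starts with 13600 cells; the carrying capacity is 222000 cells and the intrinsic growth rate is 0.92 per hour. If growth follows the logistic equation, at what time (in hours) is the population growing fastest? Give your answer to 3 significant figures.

Logistic growth is fastest at N = K/2 = 111000.
A = (K − N₀)/N₀ = 15.324. Set K/(1 + A·e^(−rt)) = K/2 → A·e^(−rt) = 1.
e^(−0.92t) = 1/15.324 = 0.0652591, so t = ln(15.324)/0.92 = 2.7294/0.92 = 2.9667.

2.97 hours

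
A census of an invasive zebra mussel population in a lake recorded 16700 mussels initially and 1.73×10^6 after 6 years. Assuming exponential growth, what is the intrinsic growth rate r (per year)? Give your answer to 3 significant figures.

From N(t) = N₀·e^(rt): e^(r·6) = 1.73×10^6/16700 = 103.59.
r·6 = ln(103.59) = 4.6405, so r = 4.6405/6 = 0.77341.

0.773 per year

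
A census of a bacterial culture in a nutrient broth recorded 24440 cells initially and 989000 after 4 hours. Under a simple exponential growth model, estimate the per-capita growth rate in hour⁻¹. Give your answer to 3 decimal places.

0.925 per hour

From N(t) = N₀·e^(rt): e^(r·4) = 989000/24440 = 40.466.
r·4 = ln(40.466) = 3.7005, so r = 3.7005/4 = 0.92512.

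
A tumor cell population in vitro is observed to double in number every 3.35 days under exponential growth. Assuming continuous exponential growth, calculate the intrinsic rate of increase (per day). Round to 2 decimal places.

r = ln(2)/t_d = 0.6931/3.35 = 0.20691.

0.21 per day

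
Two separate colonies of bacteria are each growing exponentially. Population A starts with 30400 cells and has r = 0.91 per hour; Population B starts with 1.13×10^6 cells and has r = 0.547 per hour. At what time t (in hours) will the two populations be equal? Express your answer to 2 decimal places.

Set 30400·e^(0.91t) = 1.13×10^6·e^(0.547t).
e^((0.91 − 0.547)t) = 1.13×10^6/30400 → e^(0.363·t) = 37.171.
0.363·t = ln(37.171) = 3.6155, so t = 3.6155/0.363 = 9.9601.

9.96 hours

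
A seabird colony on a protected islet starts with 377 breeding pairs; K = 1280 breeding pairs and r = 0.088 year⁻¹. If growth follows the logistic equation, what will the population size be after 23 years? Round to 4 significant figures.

A = (K − N₀)/N₀ = (1280 − 377)/377 = 2.3952.
N(t) = K/(1 + A·e^(−rt)) = 1280/(1 + 2.3952×e^(−0.088×23)).
e^(−2.024) = 0.13213; denominator = 1 + 2.3952×0.13213 = 1.3165.
N = 1280/1.3165 = 972.296.

972.3 breeding pairs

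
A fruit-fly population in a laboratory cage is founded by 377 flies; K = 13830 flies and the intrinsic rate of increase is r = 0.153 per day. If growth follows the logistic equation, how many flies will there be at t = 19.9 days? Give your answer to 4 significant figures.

5124 flies

A = (K − N₀)/N₀ = (13830 − 377)/377 = 35.684.
N(t) = K/(1 + A·e^(−rt)) = 13830/(1 + 35.684×e^(−0.153×19.9)).
e^(−3.045) = 0.047611; denominator = 1 + 35.684×0.047611 = 2.699.
N = 13830/2.699 = 5124.21.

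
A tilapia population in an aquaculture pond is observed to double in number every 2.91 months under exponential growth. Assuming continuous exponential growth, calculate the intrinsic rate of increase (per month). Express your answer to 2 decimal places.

r = ln(2)/t_d = 0.6931/2.91 = 0.23819.

0.24 per month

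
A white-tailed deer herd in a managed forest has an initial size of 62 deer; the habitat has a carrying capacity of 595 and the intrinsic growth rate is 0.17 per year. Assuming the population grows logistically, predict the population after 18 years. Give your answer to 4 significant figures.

A = (K − N₀)/N₀ = (595 − 62)/62 = 8.5968.
N(t) = K/(1 + A·e^(−rt)) = 595/(1 + 8.5968×e^(−0.17×18)).
e^(−3.06) = 0.046888; denominator = 1 + 8.5968×0.046888 = 1.4031.
N = 595/1.4031 = 424.066.

424.1 deer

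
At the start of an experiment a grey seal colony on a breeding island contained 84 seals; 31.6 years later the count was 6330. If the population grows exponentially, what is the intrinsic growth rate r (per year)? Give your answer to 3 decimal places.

From N(t) = N₀·e^(rt): e^(r·31.6) = 6330/84 = 75.357.
r·31.6 = ln(75.357) = 4.3222, so r = 4.3222/31.6 = 0.13678.

0.137 per year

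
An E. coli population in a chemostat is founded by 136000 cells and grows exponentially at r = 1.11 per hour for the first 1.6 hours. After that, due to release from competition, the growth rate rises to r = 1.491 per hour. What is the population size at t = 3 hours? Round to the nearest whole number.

6477273 cells

Phase 1: N(1.6) = 136000·e^(1.11×1.6) = 136000·e^1.776 = 803241.
Phase 2 runs for 3 − 1.6 = 1.4 hours at r = 1.491.
N(3) = 803241·e^(1.491×1.4) = 803241·e^2.087 = 6.477273×10^6.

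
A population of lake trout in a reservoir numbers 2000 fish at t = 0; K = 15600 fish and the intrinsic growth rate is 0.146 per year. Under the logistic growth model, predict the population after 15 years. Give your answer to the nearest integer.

8858 fish

A = (K − N₀)/N₀ = (15600 − 2000)/2000 = 6.8.
N(t) = K/(1 + A·e^(−rt)) = 15600/(1 + 6.8×e^(−0.146×15)).
e^(−2.19) = 0.11192; denominator = 1 + 6.8×0.11192 = 1.761.
N = 15600/1.761 = 8858.43.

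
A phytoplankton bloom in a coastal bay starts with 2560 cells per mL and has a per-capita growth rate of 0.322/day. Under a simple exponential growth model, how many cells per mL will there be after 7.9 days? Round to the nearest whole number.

N(t) = N₀·e^(rt) = 2560 × e^(0.322×7.9) = 2560 × e^2.544.
e^2.544 ≈ 12.728, so N ≈ 2560 × 12.728 = 32583.5.

32584 cells per mL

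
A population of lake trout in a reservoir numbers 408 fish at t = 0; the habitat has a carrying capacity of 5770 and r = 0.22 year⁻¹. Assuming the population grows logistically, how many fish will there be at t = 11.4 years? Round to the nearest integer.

A = (K − N₀)/N₀ = (5770 − 408)/408 = 13.142.
N(t) = K/(1 + A·e^(−rt)) = 5770/(1 + 13.142×e^(−0.22×11.4)).
e^(−2.508) = 0.081431; denominator = 1 + 13.142×0.081431 = 2.0702.
N = 5770/2.0702 = 2787.2.

2787 fish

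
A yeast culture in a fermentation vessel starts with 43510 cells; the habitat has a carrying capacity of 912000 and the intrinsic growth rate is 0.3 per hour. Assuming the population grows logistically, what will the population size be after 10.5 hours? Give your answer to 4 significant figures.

A = (K − N₀)/N₀ = (912000 − 43510)/43510 = 19.961.
N(t) = K/(1 + A·e^(−rt)) = 912000/(1 + 19.961×e^(−0.3×10.5)).
e^(−3.15) = 0.042852; denominator = 1 + 19.961×0.042852 = 1.8554.
N = 912000/1.8554 = 491549.

491500 cells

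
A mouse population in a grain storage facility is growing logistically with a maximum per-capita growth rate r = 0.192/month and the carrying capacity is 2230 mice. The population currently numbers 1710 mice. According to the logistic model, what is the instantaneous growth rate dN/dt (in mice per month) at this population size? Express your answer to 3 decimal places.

dN/dt = rN(1 − N/K) = 0.192 × 1710 × (1 − 1710/2230).
1 − 1710/2230 = 0.23318; dN/dt = 0.192 × 1710 × 0.23318 = 76.559.

76.559 mice per month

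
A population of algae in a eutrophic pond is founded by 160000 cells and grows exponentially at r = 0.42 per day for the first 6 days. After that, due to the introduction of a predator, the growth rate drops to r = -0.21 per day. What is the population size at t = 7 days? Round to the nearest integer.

Phase 1: N(6) = 160000·e^(0.42×6) = 160000·e^2.52 = 1.988575×10^6.
Phase 2 runs for 7 − 6 = 1 days at r = -0.21.
N(7) = 1.988575×10^6·e^(-0.21×1) = 1.988575×10^6·e^-0.21 = 1.611908×10^6.

1611908 cells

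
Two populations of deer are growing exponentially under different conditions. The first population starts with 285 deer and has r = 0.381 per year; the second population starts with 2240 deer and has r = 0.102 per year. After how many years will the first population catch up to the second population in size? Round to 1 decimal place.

7.4 years

Set 285·e^(0.381t) = 2240·e^(0.102t).
e^((0.381 − 0.102)t) = 2240/285 → e^(0.279·t) = 7.8596.
0.279·t = ln(7.8596) = 2.0617, so t = 2.0617/0.279 = 7.3898.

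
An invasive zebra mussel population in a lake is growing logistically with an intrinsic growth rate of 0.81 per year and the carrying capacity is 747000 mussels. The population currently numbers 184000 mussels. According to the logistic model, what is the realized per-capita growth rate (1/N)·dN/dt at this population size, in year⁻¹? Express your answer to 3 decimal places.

(1/N)·dN/dt = r(1 − N/K) = 0.81 × (1 − 184000/747000).
= 0.81 × 0.75368 = 0.61048.

0.610 per year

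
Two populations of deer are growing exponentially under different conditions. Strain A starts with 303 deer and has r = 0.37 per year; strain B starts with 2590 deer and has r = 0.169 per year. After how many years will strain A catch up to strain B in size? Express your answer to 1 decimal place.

10.7 years

Set 303·e^(0.37t) = 2590·e^(0.169t).
e^((0.37 − 0.169)t) = 2590/303 → e^(0.201·t) = 8.5479.
0.201·t = ln(8.5479) = 2.1457, so t = 2.1457/0.201 = 10.675.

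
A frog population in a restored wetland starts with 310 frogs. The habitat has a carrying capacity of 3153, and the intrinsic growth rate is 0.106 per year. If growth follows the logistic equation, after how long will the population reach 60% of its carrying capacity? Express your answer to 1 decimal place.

A = (K − N₀)/N₀ = (3153 − 310)/310 = 9.171.
Solve 3153/(1 + 9.171·e^(−0.106t)) = 1891.8: 1 + 9.171·e^(−0.106t) = 1.6667, so e^(−0.106t) = 0.0726932.
−0.106·t = ln(0.0726932) = -2.6215, so t = 2.6215/0.106 = 24.731.

24.7 years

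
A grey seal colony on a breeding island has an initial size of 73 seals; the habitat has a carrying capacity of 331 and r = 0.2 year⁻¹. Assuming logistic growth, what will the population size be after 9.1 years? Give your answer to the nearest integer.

A = (K − N₀)/N₀ = (331 − 73)/73 = 3.5342.
N(t) = K/(1 + A·e^(−rt)) = 331/(1 + 3.5342×e^(−0.2×9.1)).
e^(−1.82) = 0.16203; denominator = 1 + 3.5342×0.16203 = 1.5726.
N = 331/1.5726 = 210.474.

210 seals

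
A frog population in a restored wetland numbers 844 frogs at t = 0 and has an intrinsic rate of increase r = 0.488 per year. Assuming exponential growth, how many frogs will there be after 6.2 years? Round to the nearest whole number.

N(t) = N₀·e^(rt) = 844 × e^(0.488×6.2) = 844 × e^3.026.
e^3.026 ≈ 20.606, so N ≈ 844 × 20.606 = 17391.8.

17392 frogs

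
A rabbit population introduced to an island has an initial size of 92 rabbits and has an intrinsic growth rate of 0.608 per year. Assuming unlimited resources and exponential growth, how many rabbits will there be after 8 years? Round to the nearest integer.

N(t) = N₀·e^(rt) = 92 × e^(0.608×8) = 92 × e^4.864.
e^4.864 ≈ 129.54, so N ≈ 92 × 129.54 = 11917.8.

11918 rabbits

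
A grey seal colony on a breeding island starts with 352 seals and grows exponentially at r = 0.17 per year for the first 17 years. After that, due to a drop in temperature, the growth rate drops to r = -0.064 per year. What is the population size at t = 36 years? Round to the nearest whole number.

Phase 1: N(17) = 352·e^(0.17×17) = 352·e^2.89 = 6333.64.
Phase 2 runs for 36 − 17 = 19 years at r = -0.064.
N(36) = 6333.64·e^(-0.064×19) = 6333.64·e^-1.216 = 1877.38.

1877 seals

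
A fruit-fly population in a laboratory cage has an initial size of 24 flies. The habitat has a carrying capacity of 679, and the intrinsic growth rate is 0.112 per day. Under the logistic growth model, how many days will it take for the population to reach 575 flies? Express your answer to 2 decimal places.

A = (K − N₀)/N₀ = (679 − 24)/24 = 27.292.
Solve 679/(1 + 27.292·e^(−0.112t)) = 575: 1 + 27.292·e^(−0.112t) = 1.1809, so e^(−0.112t) = 0.00662728.
−0.112·t = ln(0.00662728) = -5.0166, so t = 5.0166/0.112 = 44.791.

44.79 days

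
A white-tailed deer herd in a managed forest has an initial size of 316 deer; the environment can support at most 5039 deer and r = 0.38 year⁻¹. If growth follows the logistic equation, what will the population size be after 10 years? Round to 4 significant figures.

3776 deer

A = (K − N₀)/N₀ = (5039 − 316)/316 = 14.946.
N(t) = K/(1 + A·e^(−rt)) = 5039/(1 + 14.946×e^(−0.38×10)).
e^(−3.8) = 0.022371; denominator = 1 + 14.946×0.022371 = 1.3344.
N = 5039/1.3344 = 3776.35.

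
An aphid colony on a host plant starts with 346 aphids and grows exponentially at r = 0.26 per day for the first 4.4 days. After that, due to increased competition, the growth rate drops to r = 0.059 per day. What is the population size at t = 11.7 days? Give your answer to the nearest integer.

1671 aphids

Phase 1: N(4.4) = 346·e^(0.26×4.4) = 346·e^1.144 = 1086.2.
Phase 2 runs for 11.7 − 4.4 = 7.3 days at r = 0.059.
N(11.7) = 1086.2·e^(0.059×7.3) = 1086.2·e^0.4307 = 1670.94.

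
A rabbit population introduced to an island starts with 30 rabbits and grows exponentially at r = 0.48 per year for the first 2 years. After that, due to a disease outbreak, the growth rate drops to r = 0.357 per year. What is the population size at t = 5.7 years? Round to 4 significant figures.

Phase 1: N(2) = 30·e^(0.48×2) = 30·e^0.96 = 78.3509.
Phase 2 runs for 5.7 − 2 = 3.7 years at r = 0.357.
N(5.7) = 78.3509·e^(0.357×3.7) = 78.3509·e^1.321 = 293.565.

293.6 rabbits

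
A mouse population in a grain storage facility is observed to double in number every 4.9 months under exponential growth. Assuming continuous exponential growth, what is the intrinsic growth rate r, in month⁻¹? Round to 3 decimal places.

0.141 per month

r = ln(2)/t_d = 0.6931/4.9 = 0.14146.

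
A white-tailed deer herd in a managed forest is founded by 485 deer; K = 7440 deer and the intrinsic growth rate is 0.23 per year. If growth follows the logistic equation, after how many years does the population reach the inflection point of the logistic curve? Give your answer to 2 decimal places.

Logistic growth is fastest at N = K/2 = 3720.
A = (K − N₀)/N₀ = 14.34. Set K/(1 + A·e^(−rt)) = K/2 → A·e^(−rt) = 1.
e^(−0.23t) = 1/14.34 = 0.069734, so t = ln(14.34)/0.23 = 2.6631/0.23 = 11.579.

11.58 years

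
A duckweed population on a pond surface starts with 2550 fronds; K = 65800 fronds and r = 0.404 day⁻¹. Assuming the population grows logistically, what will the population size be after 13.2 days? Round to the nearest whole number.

A = (K − N₀)/N₀ = (65800 − 2550)/2550 = 24.804.
N(t) = K/(1 + A·e^(−rt)) = 65800/(1 + 24.804×e^(−0.404×13.2)).
e^(−5.333) = 0.0048305; denominator = 1 + 24.804×0.0048305 = 1.1198.
N = 65800/1.1198 = 58759.7.

58760 fronds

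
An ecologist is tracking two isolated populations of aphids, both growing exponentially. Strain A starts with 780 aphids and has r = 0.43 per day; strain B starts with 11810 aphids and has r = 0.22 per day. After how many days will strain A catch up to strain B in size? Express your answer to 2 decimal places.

Set 780·e^(0.43t) = 11810·e^(0.22t).
e^((0.43 − 0.22)t) = 11810/780 → e^(0.21·t) = 15.141.
0.21·t = ln(15.141) = 2.7174, so t = 2.7174/0.21 = 12.94.

12.94 days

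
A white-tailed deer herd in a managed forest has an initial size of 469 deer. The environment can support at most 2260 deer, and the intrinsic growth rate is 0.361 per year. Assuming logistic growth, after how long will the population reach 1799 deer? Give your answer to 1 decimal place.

A = (K − N₀)/N₀ = (2260 − 469)/469 = 3.8188.
Solve 2260/(1 + 3.8188·e^(−0.361t)) = 1799: 1 + 3.8188·e^(−0.361t) = 1.2563, so e^(−0.361t) = 0.0671038.
−0.361·t = ln(0.0671038) = -2.7015, so t = 2.7015/0.361 = 7.4834.

7.5 years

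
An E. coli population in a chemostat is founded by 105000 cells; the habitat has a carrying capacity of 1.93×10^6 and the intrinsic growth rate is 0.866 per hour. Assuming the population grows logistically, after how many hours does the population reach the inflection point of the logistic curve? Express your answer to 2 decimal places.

3.30 hours

Logistic growth is fastest at N = K/2 = 965000.
A = (K − N₀)/N₀ = 17.381. Set K/(1 + A·e^(−rt)) = K/2 → A·e^(−rt) = 1.
e^(−0.866t) = 1/17.381 = 0.0575342, so t = ln(17.381)/0.866 = 2.8554/0.866 = 3.2972.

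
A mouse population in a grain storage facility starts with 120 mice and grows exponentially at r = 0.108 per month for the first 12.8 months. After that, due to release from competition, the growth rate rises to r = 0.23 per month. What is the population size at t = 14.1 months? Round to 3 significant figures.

645 mice

Phase 1: N(12.8) = 120·e^(0.108×12.8) = 120·e^1.382 = 478.134.
Phase 2 runs for 14.1 − 12.8 = 1.3 months at r = 0.23.
N(14.1) = 478.134·e^(0.23×1.3) = 478.134·e^0.299 = 644.769.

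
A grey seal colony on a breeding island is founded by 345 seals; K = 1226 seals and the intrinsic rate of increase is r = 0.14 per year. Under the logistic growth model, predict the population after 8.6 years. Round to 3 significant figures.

694 seals

A = (K − N₀)/N₀ = (1226 − 345)/345 = 2.5536.
N(t) = K/(1 + A·e^(−rt)) = 1226/(1 + 2.5536×e^(−0.14×8.6)).
e^(−1.204) = 0.29999; denominator = 1 + 2.5536×0.29999 = 1.7661.
N = 1226/1.7661 = 694.198.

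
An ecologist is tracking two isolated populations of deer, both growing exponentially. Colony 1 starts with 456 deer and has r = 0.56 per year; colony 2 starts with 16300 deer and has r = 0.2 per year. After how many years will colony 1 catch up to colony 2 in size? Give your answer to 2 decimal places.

9.93 years

Set 456·e^(0.56t) = 16300·e^(0.2t).
e^((0.56 − 0.2)t) = 16300/456 → e^(0.36·t) = 35.746.
0.36·t = ln(35.746) = 3.5764, so t = 3.5764/0.36 = 9.9345.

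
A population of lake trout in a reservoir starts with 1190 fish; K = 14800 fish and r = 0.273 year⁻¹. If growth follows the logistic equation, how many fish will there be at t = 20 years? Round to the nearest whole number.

A = (K − N₀)/N₀ = (14800 − 1190)/1190 = 11.437.
N(t) = K/(1 + A·e^(−rt)) = 14800/(1 + 11.437×e^(−0.273×20)).
e^(−5.46) = 0.0042536; denominator = 1 + 11.437×0.0042536 = 1.0486.
N = 14800/1.0486 = 14113.4.

14113 fish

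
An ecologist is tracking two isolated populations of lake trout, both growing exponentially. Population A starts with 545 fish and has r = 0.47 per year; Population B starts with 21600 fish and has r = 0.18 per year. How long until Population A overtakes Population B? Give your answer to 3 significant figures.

12.7 years

Set 545·e^(0.47t) = 21600·e^(0.18t).
e^((0.47 − 0.18)t) = 21600/545 → e^(0.29·t) = 39.633.
0.29·t = ln(39.633) = 3.6797, so t = 3.6797/0.29 = 12.688.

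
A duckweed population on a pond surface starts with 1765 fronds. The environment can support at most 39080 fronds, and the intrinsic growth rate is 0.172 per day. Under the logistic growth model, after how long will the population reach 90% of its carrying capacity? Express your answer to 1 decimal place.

A = (K − N₀)/N₀ = (39080 − 1765)/1765 = 21.142.
Solve 39080/(1 + 21.142·e^(−0.172t)) = 35172: 1 + 21.142·e^(−0.172t) = 1.1111, so e^(−0.172t) = 0.00525556.
−0.172·t = ln(0.00525556) = -5.2485, so t = 5.2485/0.172 = 30.514.

30.5 days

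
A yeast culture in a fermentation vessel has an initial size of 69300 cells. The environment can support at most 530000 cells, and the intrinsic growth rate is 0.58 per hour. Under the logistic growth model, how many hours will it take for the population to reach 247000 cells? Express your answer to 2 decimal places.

3.03 hours

A = (K − N₀)/N₀ = (530000 − 69300)/69300 = 6.6479.
Solve 530000/(1 + 6.6479·e^(−0.58t)) = 247000: 1 + 6.6479·e^(−0.58t) = 2.1457, so e^(−0.58t) = 0.172347.
−0.58·t = ln(0.172347) = -1.7582, so t = 1.7582/0.58 = 3.0315.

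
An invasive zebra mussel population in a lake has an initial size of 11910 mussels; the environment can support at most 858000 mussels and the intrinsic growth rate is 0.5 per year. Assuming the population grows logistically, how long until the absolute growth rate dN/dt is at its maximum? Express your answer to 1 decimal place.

Logistic growth is fastest at N = K/2 = 429000.
A = (K − N₀)/N₀ = 71.04. Set K/(1 + A·e^(−rt)) = K/2 → A·e^(−rt) = 1.
e^(−0.5t) = 1/71.04 = 0.0140765, so t = ln(71.04)/0.5 = 4.2632/0.5 = 8.5265.

8.5 years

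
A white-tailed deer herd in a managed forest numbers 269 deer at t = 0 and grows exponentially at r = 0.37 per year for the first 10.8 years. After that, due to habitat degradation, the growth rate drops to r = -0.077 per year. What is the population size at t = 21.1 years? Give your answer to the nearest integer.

6618 deer

Phase 1: N(10.8) = 269·e^(0.37×10.8) = 269·e^3.996 = 14628.3.
Phase 2 runs for 21.1 − 10.8 = 10.3 years at r = -0.077.
N(21.1) = 14628.3·e^(-0.077×10.3) = 14628.3·e^-0.7931 = 6618.42.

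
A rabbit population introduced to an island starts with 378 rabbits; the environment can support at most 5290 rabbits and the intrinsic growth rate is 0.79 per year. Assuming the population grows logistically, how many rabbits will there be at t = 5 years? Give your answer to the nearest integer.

4231 rabbits

A = (K − N₀)/N₀ = (5290 − 378)/378 = 12.995.
N(t) = K/(1 + A·e^(−rt)) = 5290/(1 + 12.995×e^(−0.79×5)).
e^(−3.95) = 0.019255; denominator = 1 + 12.995×0.019255 = 1.2502.
N = 5290/1.2502 = 4231.29.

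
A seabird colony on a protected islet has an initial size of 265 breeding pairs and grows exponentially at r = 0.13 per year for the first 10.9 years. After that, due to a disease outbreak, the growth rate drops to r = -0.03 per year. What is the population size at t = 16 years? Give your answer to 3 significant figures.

Phase 1: N(10.9) = 265·e^(0.13×10.9) = 265·e^1.417 = 1093.05.
Phase 2 runs for 16 − 10.9 = 5.1 years at r = -0.03.
N(16) = 1093.05·e^(-0.03×5.1) = 1093.05·e^-0.153 = 937.981.

938 breeding pairs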